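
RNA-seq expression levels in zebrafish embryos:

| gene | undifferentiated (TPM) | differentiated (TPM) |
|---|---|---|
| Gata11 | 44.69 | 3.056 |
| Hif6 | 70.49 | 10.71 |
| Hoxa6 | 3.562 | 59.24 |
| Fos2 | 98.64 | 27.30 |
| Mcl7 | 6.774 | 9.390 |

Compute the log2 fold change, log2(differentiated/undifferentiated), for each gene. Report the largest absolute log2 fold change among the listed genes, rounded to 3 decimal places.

log2(3.056/44.69) = -3.870  (Gata11)
log2(10.71/70.49) = -2.718  (Hif6)
log2(59.24/3.562) = 4.056  (Hoxa6)
log2(27.30/98.64) = -1.853  (Fos2)
log2(9.390/6.774) = 0.471  (Mcl7)
The largest magnitude belongs to Hoxa6.

4.056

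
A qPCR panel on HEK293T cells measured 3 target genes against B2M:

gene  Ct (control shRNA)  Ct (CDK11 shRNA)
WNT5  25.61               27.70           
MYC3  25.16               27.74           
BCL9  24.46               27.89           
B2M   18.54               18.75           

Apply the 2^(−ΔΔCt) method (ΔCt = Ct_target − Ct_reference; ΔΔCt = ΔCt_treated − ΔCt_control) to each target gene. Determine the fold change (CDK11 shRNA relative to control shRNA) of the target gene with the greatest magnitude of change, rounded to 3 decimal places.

0.107

WNT5: ΔΔCt = (27.70−18.75) − (25.61−18.54) = 8.95 − 7.07 = 1.88; fold change = 2^-1.88 = 0.272
MYC3: ΔΔCt = (27.74−18.75) − (25.16−18.54) = 8.99 − 6.62 = 2.37; fold change = 2^-2.37 = 0.193
BCL9: ΔΔCt = (27.89−18.75) − (24.46−18.54) = 9.14 − 5.92 = 3.22; fold change = 2^-3.22 = 0.107
BCL9 has the largest |ΔΔCt| = 3.22.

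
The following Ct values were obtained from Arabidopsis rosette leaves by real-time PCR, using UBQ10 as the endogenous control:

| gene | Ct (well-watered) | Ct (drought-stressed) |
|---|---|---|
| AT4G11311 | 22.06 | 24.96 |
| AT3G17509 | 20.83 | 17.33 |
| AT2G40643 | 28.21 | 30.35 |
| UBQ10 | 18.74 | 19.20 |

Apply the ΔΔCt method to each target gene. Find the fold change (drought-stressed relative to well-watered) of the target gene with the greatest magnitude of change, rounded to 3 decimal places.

AT4G11311: ΔΔCt = (24.96−19.20) − (22.06−18.74) = 5.76 − 3.32 = 2.44; fold change = 2^-2.44 = 0.184
AT3G17509: ΔΔCt = (17.33−19.20) − (20.83−18.74) = -1.87 − 2.09 = -3.96; fold change = 2^3.96 = 15.562
AT2G40643: ΔΔCt = (30.35−19.20) − (28.21−18.74) = 11.15 − 9.47 = 1.68; fold change = 2^-1.68 = 0.312
AT3G17509 has the largest |ΔΔCt| = 3.96.

15.562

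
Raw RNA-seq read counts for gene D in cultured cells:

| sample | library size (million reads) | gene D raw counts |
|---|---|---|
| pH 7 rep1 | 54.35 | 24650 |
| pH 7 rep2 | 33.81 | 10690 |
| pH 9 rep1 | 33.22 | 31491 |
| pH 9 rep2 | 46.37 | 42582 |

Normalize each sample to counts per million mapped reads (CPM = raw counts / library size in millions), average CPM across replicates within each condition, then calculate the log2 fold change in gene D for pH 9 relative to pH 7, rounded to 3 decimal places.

1.278

CPM(pH 7 rep1) = 24650 / 54.35 = 453.5419
CPM(pH 7 rep2) = 10690 / 33.81 = 316.1786
CPM(pH 9 rep1) = 31491 / 33.22 = 947.9530
CPM(pH 9 rep2) = 42582 / 46.37 = 918.3093
mean CPM(pH 7) = 384.8603; mean CPM(pH 9) = 933.1311
Fold change = 933.1311 / 384.8603 = 2.42460
log2(2.42460) = 1.2777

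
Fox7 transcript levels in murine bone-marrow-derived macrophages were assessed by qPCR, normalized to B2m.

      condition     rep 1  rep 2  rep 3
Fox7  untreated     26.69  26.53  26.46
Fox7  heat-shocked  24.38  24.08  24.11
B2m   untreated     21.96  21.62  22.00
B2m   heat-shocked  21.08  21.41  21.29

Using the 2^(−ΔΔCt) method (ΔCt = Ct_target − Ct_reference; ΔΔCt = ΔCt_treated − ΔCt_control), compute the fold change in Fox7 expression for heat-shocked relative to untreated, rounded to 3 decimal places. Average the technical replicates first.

3.411

Mean Ct: Fox7 untreated 26.560; Fox7 heat-shocked 24.190; B2m untreated 21.860; B2m heat-shocked 21.260
ΔCt(untreated) = 26.560 − 21.860 = 4.700
ΔCt(heat-shocked) = 24.190 − 21.260 = 2.930
ΔΔCt = 2.930 − 4.700 = -1.770
Fold change = 2^(−(-1.770)) = 2^1.770 = 3.4105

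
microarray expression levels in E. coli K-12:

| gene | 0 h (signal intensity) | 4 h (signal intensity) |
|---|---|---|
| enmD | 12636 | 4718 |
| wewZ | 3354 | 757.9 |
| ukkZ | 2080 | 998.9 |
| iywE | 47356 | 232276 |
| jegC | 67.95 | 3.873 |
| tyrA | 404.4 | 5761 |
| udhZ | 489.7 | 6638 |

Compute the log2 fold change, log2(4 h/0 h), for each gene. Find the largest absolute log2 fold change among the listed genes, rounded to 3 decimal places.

log2(4718/12636) = -1.421  (enmD)
log2(757.9/3354) = -2.146  (wewZ)
log2(998.9/2080) = -1.058  (ukkZ)
log2(232276/47356) = 2.294  (iywE)
log2(3.873/67.95) = -4.133  (jegC)
log2(5761/404.4) = 3.832  (tyrA)
log2(6638/489.7) = 3.761  (udhZ)
The largest magnitude belongs to jegC.

4.133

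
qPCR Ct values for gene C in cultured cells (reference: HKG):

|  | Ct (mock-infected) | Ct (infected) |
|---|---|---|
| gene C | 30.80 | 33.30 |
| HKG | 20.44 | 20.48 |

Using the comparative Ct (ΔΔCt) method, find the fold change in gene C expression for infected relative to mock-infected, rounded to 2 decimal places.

ΔCt(mock-infected) = 30.800 − 20.440 = 10.360
ΔCt(infected) = 33.300 − 20.480 = 12.820
ΔΔCt = 12.820 − 10.360 = 2.460
Fold change = 2^(−2.460) = 0.182

0.18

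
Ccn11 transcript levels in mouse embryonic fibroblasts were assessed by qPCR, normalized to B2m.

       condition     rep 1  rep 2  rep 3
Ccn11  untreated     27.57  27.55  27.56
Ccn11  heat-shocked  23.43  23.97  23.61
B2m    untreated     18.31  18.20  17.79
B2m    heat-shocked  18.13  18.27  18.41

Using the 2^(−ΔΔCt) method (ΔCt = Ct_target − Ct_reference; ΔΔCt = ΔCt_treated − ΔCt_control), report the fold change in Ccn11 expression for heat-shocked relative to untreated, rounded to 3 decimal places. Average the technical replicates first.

16.679

Mean Ct: Ccn11 untreated 27.560; Ccn11 heat-shocked 23.670; B2m untreated 18.100; B2m heat-shocked 18.270
ΔCt(untreated) = 27.560 − 18.100 = 9.460
ΔCt(heat-shocked) = 23.670 − 18.270 = 5.400
ΔΔCt = 5.400 − 9.460 = -4.060
Fold change = 2^(−(-4.060)) = 2^4.060 = 16.6795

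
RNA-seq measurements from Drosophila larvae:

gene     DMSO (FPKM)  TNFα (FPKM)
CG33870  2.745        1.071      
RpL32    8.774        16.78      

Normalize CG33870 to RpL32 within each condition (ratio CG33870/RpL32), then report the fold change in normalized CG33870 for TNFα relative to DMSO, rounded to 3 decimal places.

0.204

CG33870/RpL32 (DMSO) = 2.745 / 8.774 = 0.31286
CG33870/RpL32 (TNFα) = 1.071 / 16.78 = 0.063826
Fold change = 0.063826 / 0.31286 = 0.2040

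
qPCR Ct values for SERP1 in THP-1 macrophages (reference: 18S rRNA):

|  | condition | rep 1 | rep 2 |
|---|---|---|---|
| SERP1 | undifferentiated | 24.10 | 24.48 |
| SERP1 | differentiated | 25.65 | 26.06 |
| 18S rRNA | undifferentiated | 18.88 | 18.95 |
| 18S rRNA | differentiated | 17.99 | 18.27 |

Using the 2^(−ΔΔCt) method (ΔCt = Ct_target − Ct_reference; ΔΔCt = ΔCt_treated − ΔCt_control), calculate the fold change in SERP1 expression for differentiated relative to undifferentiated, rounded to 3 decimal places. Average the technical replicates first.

0.196

Mean Ct: SERP1 undifferentiated 24.290; SERP1 differentiated 25.855; 18S rRNA undifferentiated 18.915; 18S rRNA differentiated 18.130
ΔCt(undifferentiated) = 24.290 − 18.915 = 5.375
ΔCt(differentiated) = 25.855 − 18.130 = 7.725
ΔΔCt = 7.725 − 5.375 = 2.350
Fold change = 2^(−2.350) = 0.1961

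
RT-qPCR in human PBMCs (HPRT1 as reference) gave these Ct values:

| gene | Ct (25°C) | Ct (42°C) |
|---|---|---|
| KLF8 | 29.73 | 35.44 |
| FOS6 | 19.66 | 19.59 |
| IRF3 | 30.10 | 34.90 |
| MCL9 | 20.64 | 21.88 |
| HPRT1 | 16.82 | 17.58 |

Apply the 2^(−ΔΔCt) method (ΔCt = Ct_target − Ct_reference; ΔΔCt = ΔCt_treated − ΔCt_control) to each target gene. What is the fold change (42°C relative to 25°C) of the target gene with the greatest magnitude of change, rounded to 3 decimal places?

KLF8: ΔΔCt = (35.44−17.58) − (29.73−16.82) = 17.86 − 12.91 = 4.95; fold change = 2^-4.95 = 0.032
FOS6: ΔΔCt = (19.59−17.58) − (19.66−16.82) = 2.01 − 2.84 = -0.83; fold change = 2^0.83 = 1.778
IRF3: ΔΔCt = (34.90−17.58) − (30.10−16.82) = 17.32 − 13.28 = 4.04; fold change = 2^-4.04 = 0.061
MCL9: ΔΔCt = (21.88−17.58) − (20.64−16.82) = 4.30 − 3.82 = 0.48; fold change = 2^-0.48 = 0.717
KLF8 has the largest |ΔΔCt| = 4.95.

0.032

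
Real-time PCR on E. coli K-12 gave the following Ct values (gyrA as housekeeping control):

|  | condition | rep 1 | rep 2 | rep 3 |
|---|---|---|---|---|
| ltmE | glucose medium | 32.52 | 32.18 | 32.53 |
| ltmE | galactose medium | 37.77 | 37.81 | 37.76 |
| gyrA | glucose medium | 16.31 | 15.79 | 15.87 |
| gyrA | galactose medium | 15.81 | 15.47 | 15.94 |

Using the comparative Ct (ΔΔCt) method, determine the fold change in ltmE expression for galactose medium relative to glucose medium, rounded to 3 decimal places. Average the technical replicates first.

Mean Ct: ltmE glucose medium 32.410; ltmE galactose medium 37.780; gyrA glucose medium 15.990; gyrA galactose medium 15.740
ΔCt(glucose medium) = 32.410 − 15.990 = 16.420
ΔCt(galactose medium) = 37.780 − 15.740 = 22.040
ΔΔCt = 22.040 − 16.420 = 5.620
Fold change = 2^(−5.620) = 0.0203

0.020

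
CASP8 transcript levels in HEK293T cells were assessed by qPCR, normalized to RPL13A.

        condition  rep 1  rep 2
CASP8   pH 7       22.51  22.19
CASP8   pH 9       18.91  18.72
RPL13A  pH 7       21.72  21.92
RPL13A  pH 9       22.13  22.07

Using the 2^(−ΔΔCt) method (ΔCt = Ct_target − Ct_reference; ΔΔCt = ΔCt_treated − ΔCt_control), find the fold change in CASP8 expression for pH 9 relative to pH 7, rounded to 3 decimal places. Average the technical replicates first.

14.074

Mean Ct: CASP8 pH 7 22.350; CASP8 pH 9 18.815; RPL13A pH 7 21.820; RPL13A pH 9 22.100
ΔCt(pH 7) = 22.350 − 21.820 = 0.530
ΔCt(pH 9) = 18.815 − 22.100 = -3.285
ΔΔCt = -3.285 − 0.530 = -3.815
Fold change = 2^(−(-3.815)) = 2^3.815 = 14.0744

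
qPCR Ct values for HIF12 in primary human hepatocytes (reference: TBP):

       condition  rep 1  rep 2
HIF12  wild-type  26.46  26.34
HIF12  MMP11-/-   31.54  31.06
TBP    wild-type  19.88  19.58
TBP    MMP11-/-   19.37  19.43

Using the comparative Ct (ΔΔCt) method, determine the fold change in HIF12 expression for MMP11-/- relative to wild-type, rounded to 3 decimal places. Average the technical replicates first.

Mean Ct: HIF12 wild-type 26.400; HIF12 MMP11-/- 31.300; TBP wild-type 19.730; TBP MMP11-/- 19.400
ΔCt(wild-type) = 26.400 − 19.730 = 6.670
ΔCt(MMP11-/-) = 31.300 − 19.400 = 11.900
ΔΔCt = 11.900 − 6.670 = 5.230
Fold change = 2^(−5.230) = 0.0266

0.027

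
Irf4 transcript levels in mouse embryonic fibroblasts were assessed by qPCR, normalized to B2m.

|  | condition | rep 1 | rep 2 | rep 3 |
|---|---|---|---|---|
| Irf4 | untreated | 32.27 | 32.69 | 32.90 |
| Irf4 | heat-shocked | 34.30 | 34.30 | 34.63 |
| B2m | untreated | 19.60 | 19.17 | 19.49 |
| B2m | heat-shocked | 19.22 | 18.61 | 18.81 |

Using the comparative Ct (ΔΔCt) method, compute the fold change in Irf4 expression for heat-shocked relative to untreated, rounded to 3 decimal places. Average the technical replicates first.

Mean Ct: Irf4 untreated 32.620; Irf4 heat-shocked 34.410; B2m untreated 19.420; B2m heat-shocked 18.880
ΔCt(untreated) = 32.620 − 19.420 = 13.200
ΔCt(heat-shocked) = 34.410 − 18.880 = 15.530
ΔΔCt = 15.530 − 13.200 = 2.330
Fold change = 2^(−2.330) = 0.1989

0.199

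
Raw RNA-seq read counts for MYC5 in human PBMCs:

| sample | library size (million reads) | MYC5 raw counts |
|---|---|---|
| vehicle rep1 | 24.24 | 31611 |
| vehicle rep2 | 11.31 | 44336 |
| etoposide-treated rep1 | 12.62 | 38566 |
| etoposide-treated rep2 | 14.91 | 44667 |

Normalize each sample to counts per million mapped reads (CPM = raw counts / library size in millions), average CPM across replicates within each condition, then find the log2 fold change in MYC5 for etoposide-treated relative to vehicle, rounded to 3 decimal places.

0.212

CPM(vehicle rep1) = 31611 / 24.24 = 1304.0842
CPM(vehicle rep2) = 44336 / 11.31 = 3920.0707
CPM(etoposide-treated rep1) = 38566 / 12.62 = 3055.9429
CPM(etoposide-treated rep2) = 44667 / 14.91 = 2995.7746
mean CPM(vehicle) = 2612.0774; mean CPM(etoposide-treated) = 3025.8588
Fold change = 3025.8588 / 2612.0774 = 1.15841
log2(1.15841) = 0.2121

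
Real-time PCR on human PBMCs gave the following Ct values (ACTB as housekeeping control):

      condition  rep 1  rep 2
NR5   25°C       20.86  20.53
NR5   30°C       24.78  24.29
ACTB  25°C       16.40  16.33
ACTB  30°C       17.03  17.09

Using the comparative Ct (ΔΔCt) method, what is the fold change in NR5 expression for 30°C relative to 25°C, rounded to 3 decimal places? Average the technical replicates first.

0.113

Mean Ct: NR5 25°C 20.695; NR5 30°C 24.535; ACTB 25°C 16.365; ACTB 30°C 17.060
ΔCt(25°C) = 20.695 − 16.365 = 4.330
ΔCt(30°C) = 24.535 − 17.060 = 7.475
ΔΔCt = 7.475 − 4.330 = 3.145
Fold change = 2^(−3.145) = 0.1130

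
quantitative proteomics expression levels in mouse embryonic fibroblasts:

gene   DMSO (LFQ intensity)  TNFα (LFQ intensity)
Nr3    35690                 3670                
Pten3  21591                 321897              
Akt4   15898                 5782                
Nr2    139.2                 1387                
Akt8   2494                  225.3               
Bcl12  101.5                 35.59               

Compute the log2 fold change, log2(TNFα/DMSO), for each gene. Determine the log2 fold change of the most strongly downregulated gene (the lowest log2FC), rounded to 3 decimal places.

-3.469

log2(3670/35690) = -3.282  (Nr3)
log2(321897/21591) = 3.898  (Pten3)
log2(5782/15898) = -1.459  (Akt4)
log2(1387/139.2) = 3.317  (Nr2)
log2(225.3/2494) = -3.469  (Akt8)
log2(35.59/101.5) = -1.512  (Bcl12)
Akt8 is most strongly downregulated.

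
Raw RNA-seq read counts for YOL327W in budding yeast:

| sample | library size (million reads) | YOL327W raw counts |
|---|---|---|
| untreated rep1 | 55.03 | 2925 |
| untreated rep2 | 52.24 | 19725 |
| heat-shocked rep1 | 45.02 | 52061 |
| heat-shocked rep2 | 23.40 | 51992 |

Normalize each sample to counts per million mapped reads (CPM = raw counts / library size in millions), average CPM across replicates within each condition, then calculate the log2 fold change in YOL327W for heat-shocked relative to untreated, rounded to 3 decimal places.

2.971

CPM(untreated rep1) = 2925 / 55.03 = 53.1528
CPM(untreated rep2) = 19725 / 52.24 = 377.5842
CPM(heat-shocked rep1) = 52061 / 45.02 = 1156.3972
CPM(heat-shocked rep2) = 51992 / 23.40 = 2221.8803
mean CPM(untreated) = 215.3685; mean CPM(heat-shocked) = 1689.1387
Fold change = 1689.1387 / 215.3685 = 7.84302
log2(7.84302) = 2.9714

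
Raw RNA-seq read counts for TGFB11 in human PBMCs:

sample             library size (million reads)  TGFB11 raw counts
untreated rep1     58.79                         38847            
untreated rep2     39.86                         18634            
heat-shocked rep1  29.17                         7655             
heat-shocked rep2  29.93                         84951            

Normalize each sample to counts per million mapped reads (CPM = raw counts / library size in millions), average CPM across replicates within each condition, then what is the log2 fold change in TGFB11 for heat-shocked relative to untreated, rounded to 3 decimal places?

1.459

CPM(untreated rep1) = 38847 / 58.79 = 660.7756
CPM(untreated rep2) = 18634 / 39.86 = 467.4862
CPM(heat-shocked rep1) = 7655 / 29.17 = 262.4272
CPM(heat-shocked rep2) = 84951 / 29.93 = 2838.3228
mean CPM(untreated) = 564.1309; mean CPM(heat-shocked) = 1550.3750
Fold change = 1550.3750 / 564.1309 = 2.74825
log2(2.74825) = 1.4585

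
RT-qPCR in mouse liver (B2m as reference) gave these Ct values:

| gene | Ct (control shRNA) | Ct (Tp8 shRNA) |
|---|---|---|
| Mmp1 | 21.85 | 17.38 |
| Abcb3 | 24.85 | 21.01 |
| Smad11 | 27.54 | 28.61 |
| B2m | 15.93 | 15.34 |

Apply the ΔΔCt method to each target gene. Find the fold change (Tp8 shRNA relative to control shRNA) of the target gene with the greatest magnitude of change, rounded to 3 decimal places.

Mmp1: ΔΔCt = (17.38−15.34) − (21.85−15.93) = 2.04 − 5.92 = -3.88; fold change = 2^3.88 = 14.723
Abcb3: ΔΔCt = (21.01−15.34) − (24.85−15.93) = 5.67 − 8.92 = -3.25; fold change = 2^3.25 = 9.514
Smad11: ΔΔCt = (28.61−15.34) − (27.54−15.93) = 13.27 − 11.61 = 1.66; fold change = 2^-1.66 = 0.316
Mmp1 has the largest |ΔΔCt| = 3.88.

14.723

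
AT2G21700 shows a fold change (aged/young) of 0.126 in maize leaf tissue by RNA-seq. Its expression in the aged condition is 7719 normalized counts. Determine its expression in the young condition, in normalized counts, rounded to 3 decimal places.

61261.905

young expression = 7719 / 0.126 = 61261.905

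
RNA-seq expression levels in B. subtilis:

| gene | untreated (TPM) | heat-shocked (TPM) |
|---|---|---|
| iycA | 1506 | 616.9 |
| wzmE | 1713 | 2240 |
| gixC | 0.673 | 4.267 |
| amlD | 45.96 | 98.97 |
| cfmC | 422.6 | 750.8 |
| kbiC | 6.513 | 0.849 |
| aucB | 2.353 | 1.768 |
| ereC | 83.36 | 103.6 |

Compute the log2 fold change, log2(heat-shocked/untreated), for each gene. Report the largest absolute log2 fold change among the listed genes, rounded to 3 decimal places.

2.939

log2(616.9/1506) = -1.288  (iycA)
log2(2240/1713) = 0.387  (wzmE)
log2(4.267/0.673) = 2.665  (gixC)
log2(98.97/45.96) = 1.107  (amlD)
log2(750.8/422.6) = 0.829  (cfmC)
log2(0.849/6.513) = -2.939  (kbiC)
log2(1.768/2.353) = -0.412  (aucB)
log2(103.6/83.36) = 0.314  (ereC)
The largest magnitude belongs to kbiC.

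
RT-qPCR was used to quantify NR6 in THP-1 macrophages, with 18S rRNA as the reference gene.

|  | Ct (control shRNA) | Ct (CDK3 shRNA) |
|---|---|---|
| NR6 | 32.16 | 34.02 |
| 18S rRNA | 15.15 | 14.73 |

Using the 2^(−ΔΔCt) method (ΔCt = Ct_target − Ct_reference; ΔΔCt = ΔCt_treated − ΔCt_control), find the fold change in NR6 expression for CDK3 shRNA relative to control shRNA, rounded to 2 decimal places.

0.21

ΔCt(control shRNA) = 32.160 − 15.150 = 17.010
ΔCt(CDK3 shRNA) = 34.020 − 14.730 = 19.290
ΔΔCt = 19.290 − 17.010 = 2.280
Fold change = 2^(−2.280) = 0.206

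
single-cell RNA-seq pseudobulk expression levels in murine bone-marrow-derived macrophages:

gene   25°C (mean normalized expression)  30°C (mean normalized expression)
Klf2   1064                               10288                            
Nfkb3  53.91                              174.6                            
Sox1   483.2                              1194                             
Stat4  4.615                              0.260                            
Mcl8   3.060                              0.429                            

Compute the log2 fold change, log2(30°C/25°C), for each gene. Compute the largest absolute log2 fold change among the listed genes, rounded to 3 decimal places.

log2(10288/1064) = 3.273  (Klf2)
log2(174.6/53.91) = 1.695  (Nfkb3)
log2(1194/483.2) = 1.305  (Sox1)
log2(0.260/4.615) = -4.150  (Stat4)
log2(0.429/3.060) = -2.834  (Mcl8)
The largest magnitude belongs to Stat4.

4.150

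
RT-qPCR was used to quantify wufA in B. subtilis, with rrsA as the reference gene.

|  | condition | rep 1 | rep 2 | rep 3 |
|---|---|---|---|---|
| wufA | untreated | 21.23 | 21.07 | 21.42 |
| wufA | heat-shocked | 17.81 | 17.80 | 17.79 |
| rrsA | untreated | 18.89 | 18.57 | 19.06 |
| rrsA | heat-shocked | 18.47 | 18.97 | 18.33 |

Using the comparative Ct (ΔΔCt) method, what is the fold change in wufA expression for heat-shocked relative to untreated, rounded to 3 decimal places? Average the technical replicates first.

9.126

Mean Ct: wufA untreated 21.240; wufA heat-shocked 17.800; rrsA untreated 18.840; rrsA heat-shocked 18.590
ΔCt(untreated) = 21.240 − 18.840 = 2.400
ΔCt(heat-shocked) = 17.800 − 18.590 = -0.790
ΔΔCt = -0.790 − 2.400 = -3.190
Fold change = 2^(−(-3.190)) = 2^3.190 = 9.1261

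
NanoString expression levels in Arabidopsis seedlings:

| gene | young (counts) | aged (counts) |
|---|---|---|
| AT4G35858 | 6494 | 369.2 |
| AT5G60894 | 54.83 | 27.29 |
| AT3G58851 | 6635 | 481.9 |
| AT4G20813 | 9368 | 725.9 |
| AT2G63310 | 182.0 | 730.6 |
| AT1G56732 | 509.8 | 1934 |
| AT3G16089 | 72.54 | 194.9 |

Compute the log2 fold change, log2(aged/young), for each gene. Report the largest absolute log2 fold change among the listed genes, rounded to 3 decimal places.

4.137

log2(369.2/6494) = -4.137  (AT4G35858)
log2(27.29/54.83) = -1.007  (AT5G60894)
log2(481.9/6635) = -3.783  (AT3G58851)
log2(725.9/9368) = -3.690  (AT4G20813)
log2(730.6/182.0) = 2.005  (AT2G63310)
log2(1934/509.8) = 1.924  (AT1G56732)
log2(194.9/72.54) = 1.426  (AT3G16089)
The largest magnitude belongs to AT4G35858.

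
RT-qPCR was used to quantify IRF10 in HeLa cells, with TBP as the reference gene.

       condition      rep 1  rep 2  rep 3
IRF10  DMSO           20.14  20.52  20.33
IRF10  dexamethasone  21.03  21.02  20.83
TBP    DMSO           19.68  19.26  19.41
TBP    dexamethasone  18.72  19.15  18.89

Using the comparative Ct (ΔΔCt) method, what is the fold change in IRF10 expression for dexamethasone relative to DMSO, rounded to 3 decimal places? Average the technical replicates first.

Mean Ct: IRF10 DMSO 20.330; IRF10 dexamethasone 20.960; TBP DMSO 19.450; TBP dexamethasone 18.920
ΔCt(DMSO) = 20.330 − 19.450 = 0.880
ΔCt(dexamethasone) = 20.960 − 18.920 = 2.040
ΔΔCt = 2.040 − 0.880 = 1.160
Fold change = 2^(−1.160) = 0.4475

0.448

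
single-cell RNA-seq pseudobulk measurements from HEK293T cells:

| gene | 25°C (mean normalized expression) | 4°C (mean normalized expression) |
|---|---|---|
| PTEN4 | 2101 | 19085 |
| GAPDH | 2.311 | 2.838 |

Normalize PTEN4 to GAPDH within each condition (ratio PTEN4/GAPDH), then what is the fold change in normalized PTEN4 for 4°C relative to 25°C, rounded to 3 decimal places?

PTEN4/GAPDH (25°C) = 2101 / 2.311 = 909.13
PTEN4/GAPDH (4°C) = 19085 / 2.838 = 6724.8
Fold change = 6724.8 / 909.13 = 7.3970

7.397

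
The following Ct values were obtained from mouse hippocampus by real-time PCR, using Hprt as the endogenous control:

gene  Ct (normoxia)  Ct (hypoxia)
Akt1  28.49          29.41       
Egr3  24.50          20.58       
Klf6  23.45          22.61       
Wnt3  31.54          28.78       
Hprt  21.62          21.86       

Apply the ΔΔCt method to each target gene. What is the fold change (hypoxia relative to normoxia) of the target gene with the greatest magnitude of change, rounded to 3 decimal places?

17.877

Akt1: ΔΔCt = (29.41−21.86) − (28.49−21.62) = 7.55 − 6.87 = 0.68; fold change = 2^-0.68 = 0.624
Egr3: ΔΔCt = (20.58−21.86) − (24.50−21.62) = -1.28 − 2.88 = -4.16; fold change = 2^4.16 = 17.877
Klf6: ΔΔCt = (22.61−21.86) − (23.45−21.62) = 0.75 − 1.83 = -1.08; fold change = 2^1.08 = 2.114
Wnt3: ΔΔCt = (28.78−21.86) − (31.54−21.62) = 6.92 − 9.92 = -3.00; fold change = 2^3.00 = 8.000
Egr3 has the largest |ΔΔCt| = 4.16.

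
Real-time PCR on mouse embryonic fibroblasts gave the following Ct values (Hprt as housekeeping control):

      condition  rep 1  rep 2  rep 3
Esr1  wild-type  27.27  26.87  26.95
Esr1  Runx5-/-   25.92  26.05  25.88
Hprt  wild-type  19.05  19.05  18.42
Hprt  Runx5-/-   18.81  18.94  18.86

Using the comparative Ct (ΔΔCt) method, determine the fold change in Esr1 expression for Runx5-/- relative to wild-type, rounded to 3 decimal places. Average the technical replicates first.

2.158

Mean Ct: Esr1 wild-type 27.030; Esr1 Runx5-/- 25.950; Hprt wild-type 18.840; Hprt Runx5-/- 18.870
ΔCt(wild-type) = 27.030 − 18.840 = 8.190
ΔCt(Runx5-/-) = 25.950 − 18.870 = 7.080
ΔΔCt = 7.080 − 8.190 = -1.110
Fold change = 2^(−(-1.110)) = 2^1.110 = 2.1585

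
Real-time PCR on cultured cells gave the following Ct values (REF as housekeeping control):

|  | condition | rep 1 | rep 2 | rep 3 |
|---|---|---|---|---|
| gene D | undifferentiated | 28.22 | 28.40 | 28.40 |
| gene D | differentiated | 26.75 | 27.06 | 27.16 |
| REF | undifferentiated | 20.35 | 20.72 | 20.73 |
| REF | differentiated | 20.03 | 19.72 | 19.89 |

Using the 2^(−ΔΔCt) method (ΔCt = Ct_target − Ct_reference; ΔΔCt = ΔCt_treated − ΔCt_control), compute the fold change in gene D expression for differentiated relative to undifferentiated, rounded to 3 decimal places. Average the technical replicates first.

Mean Ct: gene D undifferentiated 28.340; gene D differentiated 26.990; REF undifferentiated 20.600; REF differentiated 19.880
ΔCt(undifferentiated) = 28.340 − 20.600 = 7.740
ΔCt(differentiated) = 26.990 − 19.880 = 7.110
ΔΔCt = 7.110 − 7.740 = -0.630
Fold change = 2^(−(-0.630)) = 2^0.630 = 1.5476

1.548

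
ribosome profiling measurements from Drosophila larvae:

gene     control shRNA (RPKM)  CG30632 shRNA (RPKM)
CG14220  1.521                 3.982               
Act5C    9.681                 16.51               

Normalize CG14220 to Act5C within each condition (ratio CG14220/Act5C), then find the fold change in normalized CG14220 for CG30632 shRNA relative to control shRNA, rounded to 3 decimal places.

CG14220/Act5C (control shRNA) = 1.521 / 9.681 = 0.15711
CG14220/Act5C (CG30632 shRNA) = 3.982 / 16.51 = 0.24119
Fold change = 0.24119 / 0.15711 = 1.5351

1.535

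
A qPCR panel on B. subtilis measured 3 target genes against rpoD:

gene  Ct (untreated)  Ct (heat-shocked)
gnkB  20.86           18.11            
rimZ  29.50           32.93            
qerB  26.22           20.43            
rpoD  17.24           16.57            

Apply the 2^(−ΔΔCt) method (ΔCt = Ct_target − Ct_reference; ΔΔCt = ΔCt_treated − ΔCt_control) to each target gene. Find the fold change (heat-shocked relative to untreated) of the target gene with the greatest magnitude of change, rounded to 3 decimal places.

gnkB: ΔΔCt = (18.11−16.57) − (20.86−17.24) = 1.54 − 3.62 = -2.08; fold change = 2^2.08 = 4.228
rimZ: ΔΔCt = (32.93−16.57) − (29.50−17.24) = 16.36 − 12.26 = 4.10; fold change = 2^-4.10 = 0.058
qerB: ΔΔCt = (20.43−16.57) − (26.22−17.24) = 3.86 − 8.98 = -5.12; fold change = 2^5.12 = 34.776
qerB has the largest |ΔΔCt| = 5.12.

34.776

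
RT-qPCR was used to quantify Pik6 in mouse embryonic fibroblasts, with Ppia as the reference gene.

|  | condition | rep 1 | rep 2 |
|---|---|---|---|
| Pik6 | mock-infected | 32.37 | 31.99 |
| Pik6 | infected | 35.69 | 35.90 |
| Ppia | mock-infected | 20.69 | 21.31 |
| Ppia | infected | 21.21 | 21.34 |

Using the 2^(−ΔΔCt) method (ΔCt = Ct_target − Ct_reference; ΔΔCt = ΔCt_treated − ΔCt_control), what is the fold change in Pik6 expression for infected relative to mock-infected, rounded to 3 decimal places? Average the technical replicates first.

Mean Ct: Pik6 mock-infected 32.180; Pik6 infected 35.795; Ppia mock-infected 21.000; Ppia infected 21.275
ΔCt(mock-infected) = 32.180 − 21.000 = 11.180
ΔCt(infected) = 35.795 − 21.275 = 14.520
ΔΔCt = 14.520 − 11.180 = 3.340
Fold change = 2^(−3.340) = 0.0988

0.099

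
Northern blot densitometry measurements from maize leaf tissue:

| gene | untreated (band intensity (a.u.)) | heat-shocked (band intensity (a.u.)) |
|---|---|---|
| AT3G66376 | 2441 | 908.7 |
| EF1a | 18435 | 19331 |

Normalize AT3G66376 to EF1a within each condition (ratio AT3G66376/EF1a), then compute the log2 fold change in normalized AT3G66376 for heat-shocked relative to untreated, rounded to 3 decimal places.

-1.494

AT3G66376/EF1a (untreated) = 2441 / 18435 = 0.13241
AT3G66376/EF1a (heat-shocked) = 908.7 / 19331 = 0.047007
Fold change = 0.047007 / 0.13241 = 0.3550
log2(0.3550) = -1.4941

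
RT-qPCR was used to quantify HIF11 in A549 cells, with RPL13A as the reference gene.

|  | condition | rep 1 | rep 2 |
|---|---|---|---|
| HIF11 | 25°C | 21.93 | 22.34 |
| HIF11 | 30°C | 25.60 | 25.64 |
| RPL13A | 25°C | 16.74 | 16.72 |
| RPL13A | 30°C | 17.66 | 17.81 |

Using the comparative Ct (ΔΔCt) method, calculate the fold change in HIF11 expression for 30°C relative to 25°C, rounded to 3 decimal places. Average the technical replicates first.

Mean Ct: HIF11 25°C 22.135; HIF11 30°C 25.620; RPL13A 25°C 16.730; RPL13A 30°C 17.735
ΔCt(25°C) = 22.135 − 16.730 = 5.405
ΔCt(30°C) = 25.620 − 17.735 = 7.885
ΔΔCt = 7.885 − 5.405 = 2.480
Fold change = 2^(−2.480) = 0.1792

0.179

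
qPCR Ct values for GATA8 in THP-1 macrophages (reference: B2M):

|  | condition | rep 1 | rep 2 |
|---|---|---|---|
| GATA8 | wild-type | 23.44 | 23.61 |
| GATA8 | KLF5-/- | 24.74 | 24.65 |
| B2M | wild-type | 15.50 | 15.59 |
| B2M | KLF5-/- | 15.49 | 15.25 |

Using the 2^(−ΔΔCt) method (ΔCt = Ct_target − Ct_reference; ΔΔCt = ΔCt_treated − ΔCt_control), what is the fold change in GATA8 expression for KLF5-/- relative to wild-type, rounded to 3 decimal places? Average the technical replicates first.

0.394

Mean Ct: GATA8 wild-type 23.525; GATA8 KLF5-/- 24.695; B2M wild-type 15.545; B2M KLF5-/- 15.370
ΔCt(wild-type) = 23.525 − 15.545 = 7.980
ΔCt(KLF5-/-) = 24.695 − 15.370 = 9.325
ΔΔCt = 9.325 − 7.980 = 1.345
Fold change = 2^(−1.345) = 0.3937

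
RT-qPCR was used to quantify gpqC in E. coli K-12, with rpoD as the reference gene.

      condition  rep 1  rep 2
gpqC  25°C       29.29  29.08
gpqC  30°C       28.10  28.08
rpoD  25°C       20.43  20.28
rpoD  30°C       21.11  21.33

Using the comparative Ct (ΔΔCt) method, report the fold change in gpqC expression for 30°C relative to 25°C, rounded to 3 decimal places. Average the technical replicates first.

Mean Ct: gpqC 25°C 29.185; gpqC 30°C 28.090; rpoD 25°C 20.355; rpoD 30°C 21.220
ΔCt(25°C) = 29.185 − 20.355 = 8.830
ΔCt(30°C) = 28.090 − 21.220 = 6.870
ΔΔCt = 6.870 − 8.830 = -1.960
Fold change = 2^(−(-1.960)) = 2^1.960 = 3.8906

3.891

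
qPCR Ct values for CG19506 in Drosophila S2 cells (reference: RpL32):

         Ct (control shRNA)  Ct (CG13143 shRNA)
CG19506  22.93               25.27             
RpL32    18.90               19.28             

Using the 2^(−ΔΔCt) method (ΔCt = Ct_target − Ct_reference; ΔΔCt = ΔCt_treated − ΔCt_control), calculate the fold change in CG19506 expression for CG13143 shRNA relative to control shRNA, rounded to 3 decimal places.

0.257

ΔCt(control shRNA) = 22.930 − 18.900 = 4.030
ΔCt(CG13143 shRNA) = 25.270 − 19.280 = 5.990
ΔΔCt = 5.990 − 4.030 = 1.960
Fold change = 2^(−1.960) = 0.2570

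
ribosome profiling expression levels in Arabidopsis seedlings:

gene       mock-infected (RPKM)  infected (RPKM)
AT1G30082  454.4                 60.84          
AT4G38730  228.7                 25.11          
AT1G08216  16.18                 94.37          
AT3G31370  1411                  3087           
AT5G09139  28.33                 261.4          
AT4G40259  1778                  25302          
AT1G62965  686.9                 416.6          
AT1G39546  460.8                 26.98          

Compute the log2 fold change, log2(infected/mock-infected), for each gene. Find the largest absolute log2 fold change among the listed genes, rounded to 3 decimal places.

4.094

log2(60.84/454.4) = -2.901  (AT1G30082)
log2(25.11/228.7) = -3.187  (AT4G38730)
log2(94.37/16.18) = 2.544  (AT1G08216)
log2(3087/1411) = 1.129  (AT3G31370)
log2(261.4/28.33) = 3.206  (AT5G09139)
log2(25302/1778) = 3.831  (AT4G40259)
log2(416.6/686.9) = -0.721  (AT1G62965)
log2(26.98/460.8) = -4.094  (AT1G39546)
The largest magnitude belongs to AT1G39546.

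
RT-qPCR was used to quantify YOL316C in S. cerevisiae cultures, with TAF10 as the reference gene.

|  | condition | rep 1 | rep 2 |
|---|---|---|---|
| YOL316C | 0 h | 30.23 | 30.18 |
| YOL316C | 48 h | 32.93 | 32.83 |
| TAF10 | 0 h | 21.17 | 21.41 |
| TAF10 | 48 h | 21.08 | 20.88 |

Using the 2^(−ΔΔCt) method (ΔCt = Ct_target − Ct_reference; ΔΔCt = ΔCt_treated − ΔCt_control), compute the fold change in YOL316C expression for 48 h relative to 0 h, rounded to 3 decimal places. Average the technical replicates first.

0.126

Mean Ct: YOL316C 0 h 30.205; YOL316C 48 h 32.880; TAF10 0 h 21.290; TAF10 48 h 20.980
ΔCt(0 h) = 30.205 − 21.290 = 8.915
ΔCt(48 h) = 32.880 − 20.980 = 11.900
ΔΔCt = 11.900 − 8.915 = 2.985
Fold change = 2^(−2.985) = 0.1263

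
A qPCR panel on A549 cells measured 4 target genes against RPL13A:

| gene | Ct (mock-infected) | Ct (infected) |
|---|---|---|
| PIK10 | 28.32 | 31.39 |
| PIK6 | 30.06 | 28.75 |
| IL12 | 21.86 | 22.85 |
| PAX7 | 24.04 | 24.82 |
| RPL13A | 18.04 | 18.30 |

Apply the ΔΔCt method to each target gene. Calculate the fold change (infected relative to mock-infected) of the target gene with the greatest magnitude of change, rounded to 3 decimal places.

PIK10: ΔΔCt = (31.39−18.30) − (28.32−18.04) = 13.09 − 10.28 = 2.81; fold change = 2^-2.81 = 0.143
PIK6: ΔΔCt = (28.75−18.30) − (30.06−18.04) = 10.45 − 12.02 = -1.57; fold change = 2^1.57 = 2.969
IL12: ΔΔCt = (22.85−18.30) − (21.86−18.04) = 4.55 − 3.82 = 0.73; fold change = 2^-0.73 = 0.603
PAX7: ΔΔCt = (24.82−18.30) − (24.04−18.04) = 6.52 − 6.00 = 0.52; fold change = 2^-0.52 = 0.697
PIK10 has the largest |ΔΔCt| = 2.81.

0.143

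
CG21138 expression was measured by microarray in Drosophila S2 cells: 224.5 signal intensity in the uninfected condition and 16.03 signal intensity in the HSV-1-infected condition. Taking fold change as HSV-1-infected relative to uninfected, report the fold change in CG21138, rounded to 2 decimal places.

0.07

Fold change = 16.03 / 224.5 = 0.071
CG21138 is downregulated.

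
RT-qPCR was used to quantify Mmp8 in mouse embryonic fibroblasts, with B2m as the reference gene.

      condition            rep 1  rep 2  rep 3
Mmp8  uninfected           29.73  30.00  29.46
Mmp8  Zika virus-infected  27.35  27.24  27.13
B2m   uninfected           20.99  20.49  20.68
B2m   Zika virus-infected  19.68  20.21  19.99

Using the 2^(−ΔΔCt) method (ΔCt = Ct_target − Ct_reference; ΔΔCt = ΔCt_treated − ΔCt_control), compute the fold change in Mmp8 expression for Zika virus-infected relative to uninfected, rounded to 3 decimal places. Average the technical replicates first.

3.317

Mean Ct: Mmp8 uninfected 29.730; Mmp8 Zika virus-infected 27.240; B2m uninfected 20.720; B2m Zika virus-infected 19.960
ΔCt(uninfected) = 29.730 − 20.720 = 9.010
ΔCt(Zika virus-infected) = 27.240 − 19.960 = 7.280
ΔΔCt = 7.280 − 9.010 = -1.730
Fold change = 2^(−(-1.730)) = 2^1.730 = 3.3173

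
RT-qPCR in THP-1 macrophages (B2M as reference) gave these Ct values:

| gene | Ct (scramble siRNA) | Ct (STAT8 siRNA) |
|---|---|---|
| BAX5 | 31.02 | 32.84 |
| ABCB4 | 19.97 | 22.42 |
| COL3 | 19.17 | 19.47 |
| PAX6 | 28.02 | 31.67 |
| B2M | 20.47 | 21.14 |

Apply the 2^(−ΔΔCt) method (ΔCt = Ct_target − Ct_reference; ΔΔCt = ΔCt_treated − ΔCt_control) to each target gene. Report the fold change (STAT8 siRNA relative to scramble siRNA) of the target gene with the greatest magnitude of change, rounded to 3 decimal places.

0.127

BAX5: ΔΔCt = (32.84−21.14) − (31.02−20.47) = 11.70 − 10.55 = 1.15; fold change = 2^-1.15 = 0.451
ABCB4: ΔΔCt = (22.42−21.14) − (19.97−20.47) = 1.28 − (-0.50) = 1.78; fold change = 2^-1.78 = 0.291
COL3: ΔΔCt = (19.47−21.14) − (19.17−20.47) = -1.67 − (-1.30) = -0.37; fold change = 2^0.37 = 1.292
PAX6: ΔΔCt = (31.67−21.14) − (28.02−20.47) = 10.53 − 7.55 = 2.98; fold change = 2^-2.98 = 0.127
PAX6 has the largest |ΔΔCt| = 2.98.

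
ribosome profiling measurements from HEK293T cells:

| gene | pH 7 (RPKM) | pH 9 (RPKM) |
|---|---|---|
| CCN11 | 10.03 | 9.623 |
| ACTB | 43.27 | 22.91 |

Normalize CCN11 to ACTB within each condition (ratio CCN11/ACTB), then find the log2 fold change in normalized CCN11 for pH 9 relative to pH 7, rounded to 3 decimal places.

CCN11/ACTB (pH 7) = 10.03 / 43.27 = 0.2318
CCN11/ACTB (pH 9) = 9.623 / 22.91 = 0.42003
Fold change = 0.42003 / 0.2318 = 1.8121
log2(1.8121) = 0.8576

0.858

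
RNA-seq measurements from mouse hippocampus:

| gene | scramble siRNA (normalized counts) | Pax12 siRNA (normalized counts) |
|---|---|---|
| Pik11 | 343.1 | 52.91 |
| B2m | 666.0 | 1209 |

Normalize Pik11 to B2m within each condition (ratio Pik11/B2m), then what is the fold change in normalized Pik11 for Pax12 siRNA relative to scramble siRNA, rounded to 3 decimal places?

0.085

Pik11/B2m (scramble siRNA) = 343.1 / 666.0 = 0.51517
Pik11/B2m (Pax12 siRNA) = 52.91 / 1209 = 0.043763
Fold change = 0.043763 / 0.51517 = 0.0850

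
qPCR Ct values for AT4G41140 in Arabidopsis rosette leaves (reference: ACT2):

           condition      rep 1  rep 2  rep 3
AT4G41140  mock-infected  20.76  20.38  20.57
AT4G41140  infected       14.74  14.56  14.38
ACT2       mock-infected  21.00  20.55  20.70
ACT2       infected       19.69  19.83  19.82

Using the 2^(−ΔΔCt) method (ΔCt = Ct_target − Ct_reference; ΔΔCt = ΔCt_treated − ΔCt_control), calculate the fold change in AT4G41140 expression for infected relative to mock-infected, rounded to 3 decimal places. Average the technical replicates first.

Mean Ct: AT4G41140 mock-infected 20.570; AT4G41140 infected 14.560; ACT2 mock-infected 20.750; ACT2 infected 19.780
ΔCt(mock-infected) = 20.570 − 20.750 = -0.180
ΔCt(infected) = 14.560 − 19.780 = -5.220
ΔΔCt = -5.220 − (-0.180) = -5.040
Fold change = 2^(−(-5.040)) = 2^5.040 = 32.8996

32.900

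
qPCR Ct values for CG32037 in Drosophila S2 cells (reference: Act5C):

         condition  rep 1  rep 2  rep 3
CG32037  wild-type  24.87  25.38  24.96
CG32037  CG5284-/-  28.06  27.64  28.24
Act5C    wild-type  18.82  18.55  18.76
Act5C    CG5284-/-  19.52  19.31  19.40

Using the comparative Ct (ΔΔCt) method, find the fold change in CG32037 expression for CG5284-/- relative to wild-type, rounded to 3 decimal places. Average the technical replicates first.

Mean Ct: CG32037 wild-type 25.070; CG32037 CG5284-/- 27.980; Act5C wild-type 18.710; Act5C CG5284-/- 19.410
ΔCt(wild-type) = 25.070 − 18.710 = 6.360
ΔCt(CG5284-/-) = 27.980 − 19.410 = 8.570
ΔΔCt = 8.570 − 6.360 = 2.210
Fold change = 2^(−2.210) = 0.2161

0.216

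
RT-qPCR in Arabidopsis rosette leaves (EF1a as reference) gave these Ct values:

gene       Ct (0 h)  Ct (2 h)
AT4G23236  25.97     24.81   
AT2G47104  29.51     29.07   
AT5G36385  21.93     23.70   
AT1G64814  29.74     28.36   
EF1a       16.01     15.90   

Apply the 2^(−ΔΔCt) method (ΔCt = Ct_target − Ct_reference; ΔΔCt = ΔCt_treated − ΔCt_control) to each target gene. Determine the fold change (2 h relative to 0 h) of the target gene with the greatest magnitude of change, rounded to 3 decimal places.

AT4G23236: ΔΔCt = (24.81−15.90) − (25.97−16.01) = 8.91 − 9.96 = -1.05; fold change = 2^1.05 = 2.071
AT2G47104: ΔΔCt = (29.07−15.90) − (29.51−16.01) = 13.17 − 13.50 = -0.33; fold change = 2^0.33 = 1.257
AT5G36385: ΔΔCt = (23.70−15.90) − (21.93−16.01) = 7.80 − 5.92 = 1.88; fold change = 2^-1.88 = 0.272
AT1G64814: ΔΔCt = (28.36−15.90) − (29.74−16.01) = 12.46 − 13.73 = -1.27; fold change = 2^1.27 = 2.412
AT5G36385 has the largest |ΔΔCt| = 1.88.

0.272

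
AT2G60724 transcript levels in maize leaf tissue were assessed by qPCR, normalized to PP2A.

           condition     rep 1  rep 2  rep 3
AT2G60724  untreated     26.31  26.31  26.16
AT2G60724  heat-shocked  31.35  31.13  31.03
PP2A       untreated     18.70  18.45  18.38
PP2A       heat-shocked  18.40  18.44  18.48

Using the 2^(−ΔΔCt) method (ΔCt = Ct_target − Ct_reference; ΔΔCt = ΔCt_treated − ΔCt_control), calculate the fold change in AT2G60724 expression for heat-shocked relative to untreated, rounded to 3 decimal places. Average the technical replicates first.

0.032

Mean Ct: AT2G60724 untreated 26.260; AT2G60724 heat-shocked 31.170; PP2A untreated 18.510; PP2A heat-shocked 18.440
ΔCt(untreated) = 26.260 − 18.510 = 7.750
ΔCt(heat-shocked) = 31.170 − 18.440 = 12.730
ΔΔCt = 12.730 − 7.750 = 4.980
Fold change = 2^(−4.980) = 0.0317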